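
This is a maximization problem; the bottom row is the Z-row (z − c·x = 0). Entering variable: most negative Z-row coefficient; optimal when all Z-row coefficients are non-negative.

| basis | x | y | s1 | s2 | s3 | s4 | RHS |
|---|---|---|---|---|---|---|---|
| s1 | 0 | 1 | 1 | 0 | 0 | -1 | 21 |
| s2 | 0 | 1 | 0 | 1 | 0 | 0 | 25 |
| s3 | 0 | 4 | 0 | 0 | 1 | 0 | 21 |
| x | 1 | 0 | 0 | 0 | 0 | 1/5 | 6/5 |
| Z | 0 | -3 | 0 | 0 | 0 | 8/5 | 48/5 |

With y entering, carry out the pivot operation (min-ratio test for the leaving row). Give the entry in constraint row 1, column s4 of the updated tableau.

-1

Ratio test on column y — row 1: 21/1 = 21; row 2: 25/1 = 25; row 3: 21/4 = 21/4; row 4: entry 0 ≤ 0. Minimum is 21/4 at row 3 (s3 leaves); pivot element 4.
Divide row 3 by 4; eliminate column y from the other rows.
Row 1 update in column s4: -1 − 1·0 = -1.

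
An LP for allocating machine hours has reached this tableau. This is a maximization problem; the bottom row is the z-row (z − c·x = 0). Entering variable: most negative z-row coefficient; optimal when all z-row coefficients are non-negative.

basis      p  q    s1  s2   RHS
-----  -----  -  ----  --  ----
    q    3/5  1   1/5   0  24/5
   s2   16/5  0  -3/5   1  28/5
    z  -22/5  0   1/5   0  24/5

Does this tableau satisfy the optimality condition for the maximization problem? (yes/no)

no

The z-row has a negative entry -22/5 in column p, so it is not optimal.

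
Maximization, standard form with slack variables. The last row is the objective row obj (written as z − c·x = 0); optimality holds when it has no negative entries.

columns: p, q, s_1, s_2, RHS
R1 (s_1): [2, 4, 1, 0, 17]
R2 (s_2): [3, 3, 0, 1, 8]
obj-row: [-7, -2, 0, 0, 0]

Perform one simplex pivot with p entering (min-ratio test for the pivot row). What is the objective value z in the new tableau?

56/3

Ratio test on column p — row 1: 17/2 = 17/2; row 2: 8/3 = 8/3. Minimum is 8/3 at row 2 (s_2 leaves); pivot element 3.
Pivot on row 2; the obj-row RHS becomes 0 − (-7)·(8/3) = 56/3.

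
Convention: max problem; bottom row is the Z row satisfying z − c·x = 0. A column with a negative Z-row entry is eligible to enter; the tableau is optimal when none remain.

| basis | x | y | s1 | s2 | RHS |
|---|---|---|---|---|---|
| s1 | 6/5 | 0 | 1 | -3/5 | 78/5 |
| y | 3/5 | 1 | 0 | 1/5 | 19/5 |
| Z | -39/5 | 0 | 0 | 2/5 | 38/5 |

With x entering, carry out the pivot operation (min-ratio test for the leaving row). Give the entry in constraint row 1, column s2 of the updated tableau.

Ratio test on column x — row 1: (78/5)/(6/5) = 13; row 2: (19/5)/(3/5) = 19/3. Minimum is 19/3 at row 2 (y leaves); pivot element 3/5.
Divide row 2 by 3/5; eliminate column x from the other rows.
Row 1 update in column s2: -3/5 − (6/5)·(1/3) = -1.

-1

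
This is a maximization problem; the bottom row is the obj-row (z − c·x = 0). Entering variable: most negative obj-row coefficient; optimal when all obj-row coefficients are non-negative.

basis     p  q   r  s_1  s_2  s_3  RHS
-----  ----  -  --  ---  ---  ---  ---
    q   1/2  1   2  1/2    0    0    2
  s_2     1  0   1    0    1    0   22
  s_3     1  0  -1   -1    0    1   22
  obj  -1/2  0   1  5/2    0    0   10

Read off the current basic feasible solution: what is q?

q is basic (row 1); its value is the RHS of that row, 2.

2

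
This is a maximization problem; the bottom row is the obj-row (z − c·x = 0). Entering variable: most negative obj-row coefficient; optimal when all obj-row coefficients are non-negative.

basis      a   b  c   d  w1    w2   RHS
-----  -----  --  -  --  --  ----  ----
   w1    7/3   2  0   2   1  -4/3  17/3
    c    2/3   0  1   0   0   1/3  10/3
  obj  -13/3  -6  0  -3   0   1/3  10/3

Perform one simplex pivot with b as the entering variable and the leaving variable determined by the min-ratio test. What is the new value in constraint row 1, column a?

Ratio test on column b — row 1: (17/3)/2 = 17/6; row 2: entry 0 ≤ 0. Minimum is 17/6 at row 1 (w1 leaves); pivot element 2.
Divide row 1 by 2; eliminate column b from the other rows.
In the new row 1, the a entry is the old entry divided by the pivot: (7/3)/2 = 7/6.

7/6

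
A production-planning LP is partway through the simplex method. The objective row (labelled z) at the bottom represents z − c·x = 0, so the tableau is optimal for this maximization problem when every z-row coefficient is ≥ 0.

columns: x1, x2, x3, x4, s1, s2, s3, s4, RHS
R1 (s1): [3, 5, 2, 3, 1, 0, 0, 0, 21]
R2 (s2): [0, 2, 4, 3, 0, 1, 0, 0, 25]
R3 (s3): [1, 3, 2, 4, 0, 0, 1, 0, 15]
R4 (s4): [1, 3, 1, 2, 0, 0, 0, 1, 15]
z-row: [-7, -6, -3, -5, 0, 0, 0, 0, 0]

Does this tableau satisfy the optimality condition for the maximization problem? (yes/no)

no

The z-row has a negative entry -7 in column x1, so it is not optimal.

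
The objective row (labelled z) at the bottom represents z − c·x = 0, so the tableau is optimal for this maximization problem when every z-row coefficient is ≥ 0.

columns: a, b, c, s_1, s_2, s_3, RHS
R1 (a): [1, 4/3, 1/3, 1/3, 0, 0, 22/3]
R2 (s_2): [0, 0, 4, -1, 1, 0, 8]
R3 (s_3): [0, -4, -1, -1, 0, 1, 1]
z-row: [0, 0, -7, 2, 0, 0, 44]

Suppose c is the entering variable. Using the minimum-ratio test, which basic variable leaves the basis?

s_2

Column c entries and ratios — a: (22/3)/(1/3) = 22; s_2: 8/4 = 2; s_3: -1 ≤ 0, skip.
Smallest ratio is 2 in the row of s_2, so s_2 leaves.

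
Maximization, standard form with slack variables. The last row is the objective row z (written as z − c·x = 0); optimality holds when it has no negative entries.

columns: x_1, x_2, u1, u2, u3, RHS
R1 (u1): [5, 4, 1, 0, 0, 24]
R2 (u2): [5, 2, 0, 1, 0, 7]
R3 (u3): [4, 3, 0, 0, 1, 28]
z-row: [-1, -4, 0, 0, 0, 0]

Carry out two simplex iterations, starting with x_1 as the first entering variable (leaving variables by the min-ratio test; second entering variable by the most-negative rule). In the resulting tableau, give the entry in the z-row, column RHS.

14

Ratio test on column x_1 — row 1: 24/5 = 24/5; row 2: 7/5 = 7/5; row 3: 28/4 = 7. Minimum is 7/5 at row 2 (u2 leaves); pivot element 5.
Divide row 2 by 5; eliminate column x_1 from the other rows.
Second iteration: most negative z-row entry is -18/5 in column x_2, so x_2 enters.
Ratio test on column x_2 — row 1: 17/2 = 17/2; row 2: (7/5)/(2/5) = 7/2; row 3: (112/5)/(7/5) = 16. Minimum is 7/2 at row 2 (x_1 leaves); pivot element 2/5.
Divide row 2 by 2/5; eliminate column x_2 from the other rows.
After both pivots, the entry at the z-row, column RHS is 14.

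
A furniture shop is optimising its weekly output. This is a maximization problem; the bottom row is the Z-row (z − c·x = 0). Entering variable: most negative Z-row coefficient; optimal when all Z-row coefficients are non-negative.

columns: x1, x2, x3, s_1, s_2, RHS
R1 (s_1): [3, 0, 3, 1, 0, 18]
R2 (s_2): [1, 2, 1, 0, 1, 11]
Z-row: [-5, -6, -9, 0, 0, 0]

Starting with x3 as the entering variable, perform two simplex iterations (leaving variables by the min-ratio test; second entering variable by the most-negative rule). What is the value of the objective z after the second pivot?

69

Ratio test on column x3 — row 1: 18/3 = 6; row 2: 11/1 = 11. Minimum is 6 at row 1 (s_1 leaves); pivot element 3.
Pivot on row 1; the Z-row RHS becomes 0 − (-9)·6 = 54.
Next entering variable (most negative Z-row entry -6): x2.
Ratio test on column x2 — row 1: entry 0 ≤ 0; row 2: 5/2 = 5/2. Minimum is 5/2 at row 2 (s_2 leaves); pivot element 2.
After the second pivot the Z-row RHS is 54 − (-6)·(5/2) = 69.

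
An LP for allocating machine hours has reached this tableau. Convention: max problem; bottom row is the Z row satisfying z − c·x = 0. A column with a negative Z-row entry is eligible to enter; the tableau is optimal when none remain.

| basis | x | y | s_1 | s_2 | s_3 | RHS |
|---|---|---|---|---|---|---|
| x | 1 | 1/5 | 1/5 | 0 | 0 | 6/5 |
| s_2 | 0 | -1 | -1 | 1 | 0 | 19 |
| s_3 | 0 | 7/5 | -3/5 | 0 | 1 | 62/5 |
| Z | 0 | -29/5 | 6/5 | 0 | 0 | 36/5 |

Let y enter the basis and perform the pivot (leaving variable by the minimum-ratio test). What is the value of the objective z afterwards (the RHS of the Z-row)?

Ratio test on column y — row 1: (6/5)/(1/5) = 6; row 2: entry -1 ≤ 0; row 3: (62/5)/(7/5) = 62/7. Minimum is 6 at row 1 (x leaves); pivot element 1/5.
Pivot on row 1; the Z-row RHS becomes 36/5 − (-29/5)·6 = 42.

42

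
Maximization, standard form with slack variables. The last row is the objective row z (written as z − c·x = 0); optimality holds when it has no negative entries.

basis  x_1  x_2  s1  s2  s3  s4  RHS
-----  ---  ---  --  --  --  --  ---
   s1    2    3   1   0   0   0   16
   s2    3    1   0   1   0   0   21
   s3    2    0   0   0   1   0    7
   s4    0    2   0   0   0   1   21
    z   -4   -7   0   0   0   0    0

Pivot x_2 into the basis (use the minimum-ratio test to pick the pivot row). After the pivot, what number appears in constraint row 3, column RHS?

Ratio test on column x_2 — row 1: 16/3 = 16/3; row 2: 21/1 = 21; row 3: entry 0 ≤ 0; row 4: 21/2 = 21/2. Minimum is 16/3 at row 1 (s1 leaves); pivot element 3.
Divide row 1 by 3; eliminate column x_2 from the other rows.
Row 3 update in column RHS: 7 − 0·(16/3) = 7.

7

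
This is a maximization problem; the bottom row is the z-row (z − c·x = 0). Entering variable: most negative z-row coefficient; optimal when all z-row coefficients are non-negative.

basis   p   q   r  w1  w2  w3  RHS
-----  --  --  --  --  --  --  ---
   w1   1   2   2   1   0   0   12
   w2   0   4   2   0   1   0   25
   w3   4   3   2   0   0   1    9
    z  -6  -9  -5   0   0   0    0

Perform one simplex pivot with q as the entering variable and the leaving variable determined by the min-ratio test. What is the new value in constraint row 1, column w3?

Ratio test on column q — row 1: 12/2 = 6; row 2: 25/4 = 25/4; row 3: 9/3 = 3. Minimum is 3 at row 3 (w3 leaves); pivot element 3.
Divide row 3 by 3; eliminate column q from the other rows.
Row 1 update in column w3: 0 − 2·(1/3) = -2/3.

-2/3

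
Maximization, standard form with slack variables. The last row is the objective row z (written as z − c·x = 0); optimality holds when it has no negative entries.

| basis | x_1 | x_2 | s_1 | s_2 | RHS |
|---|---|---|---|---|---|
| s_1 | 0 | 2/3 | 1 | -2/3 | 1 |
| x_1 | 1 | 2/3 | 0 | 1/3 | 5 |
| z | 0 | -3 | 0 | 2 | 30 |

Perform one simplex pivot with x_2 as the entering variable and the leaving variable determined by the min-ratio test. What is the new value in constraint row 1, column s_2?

-1

Ratio test on column x_2 — row 1: 1/(2/3) = 3/2; row 2: 5/(2/3) = 15/2. Minimum is 3/2 at row 1 (s_1 leaves); pivot element 2/3.
Divide row 1 by 2/3; eliminate column x_2 from the other rows.
In the new row 1, the s_2 entry is the old entry divided by the pivot: (-2/3)/(2/3) = -1.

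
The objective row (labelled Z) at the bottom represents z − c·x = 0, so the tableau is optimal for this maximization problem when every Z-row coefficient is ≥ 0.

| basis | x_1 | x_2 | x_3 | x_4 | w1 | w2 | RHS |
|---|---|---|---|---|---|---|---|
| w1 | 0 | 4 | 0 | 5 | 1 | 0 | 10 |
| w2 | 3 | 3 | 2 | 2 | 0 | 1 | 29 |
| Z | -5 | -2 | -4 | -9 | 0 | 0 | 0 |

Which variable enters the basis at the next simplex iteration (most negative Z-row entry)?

x_4

Negative Z-row entries: x_1: -5, x_2: -2, x_3: -4, x_4: -9.
The most negative is -9 in column x_4, so x_4 enters.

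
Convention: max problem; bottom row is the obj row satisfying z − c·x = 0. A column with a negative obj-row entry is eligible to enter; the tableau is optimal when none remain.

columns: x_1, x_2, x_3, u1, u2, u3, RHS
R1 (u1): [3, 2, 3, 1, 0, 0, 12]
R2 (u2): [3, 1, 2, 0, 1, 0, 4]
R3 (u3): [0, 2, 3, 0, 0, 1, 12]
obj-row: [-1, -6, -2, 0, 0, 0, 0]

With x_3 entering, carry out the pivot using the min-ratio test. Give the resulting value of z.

Ratio test on column x_3 — row 1: 12/3 = 4; row 2: 4/2 = 2; row 3: 12/3 = 4. Minimum is 2 at row 2 (u2 leaves); pivot element 2.
Pivot on row 2; the obj-row RHS becomes 0 − (-2)·2 = 4.

4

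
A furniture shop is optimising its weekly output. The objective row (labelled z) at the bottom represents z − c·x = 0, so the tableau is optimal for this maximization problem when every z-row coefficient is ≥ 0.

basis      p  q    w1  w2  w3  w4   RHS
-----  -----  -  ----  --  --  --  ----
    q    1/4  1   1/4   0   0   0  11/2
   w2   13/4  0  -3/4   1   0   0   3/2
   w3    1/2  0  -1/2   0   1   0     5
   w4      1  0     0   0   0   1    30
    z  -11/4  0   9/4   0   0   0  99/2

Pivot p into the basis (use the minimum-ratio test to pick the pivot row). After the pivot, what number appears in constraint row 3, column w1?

Ratio test on column p — row 1: (11/2)/(1/4) = 22; row 2: (3/2)/(13/4) = 6/13; row 3: 5/(1/2) = 10; row 4: 30/1 = 30. Minimum is 6/13 at row 2 (w2 leaves); pivot element 13/4.
Divide row 2 by 13/4; eliminate column p from the other rows.
Row 3 update in column w1: -1/2 − (1/2)·(-3/13) = -5/13.

-5/13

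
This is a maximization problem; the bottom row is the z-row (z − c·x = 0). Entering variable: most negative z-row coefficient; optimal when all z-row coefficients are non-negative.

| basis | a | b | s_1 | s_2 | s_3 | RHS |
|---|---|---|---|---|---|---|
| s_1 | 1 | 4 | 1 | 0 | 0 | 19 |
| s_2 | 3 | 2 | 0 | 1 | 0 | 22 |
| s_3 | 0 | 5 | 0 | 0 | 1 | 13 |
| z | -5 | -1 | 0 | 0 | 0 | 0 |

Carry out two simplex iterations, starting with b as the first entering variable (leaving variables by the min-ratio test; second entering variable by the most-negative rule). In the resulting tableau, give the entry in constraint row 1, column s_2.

Ratio test on column b — row 1: 19/4 = 19/4; row 2: 22/2 = 11; row 3: 13/5 = 13/5. Minimum is 13/5 at row 3 (s_3 leaves); pivot element 5.
Divide row 3 by 5; eliminate column b from the other rows.
Second iteration: most negative z-row entry is -5 in column a, so a enters.
Ratio test on column a — row 1: (43/5)/1 = 43/5; row 2: (84/5)/3 = 28/5; row 3: entry 0 ≤ 0. Minimum is 28/5 at row 2 (s_2 leaves); pivot element 3.
Divide row 2 by 3; eliminate column a from the other rows.
After both pivots, the entry at constraint row 1, column s_2 is -1/3.

-1/3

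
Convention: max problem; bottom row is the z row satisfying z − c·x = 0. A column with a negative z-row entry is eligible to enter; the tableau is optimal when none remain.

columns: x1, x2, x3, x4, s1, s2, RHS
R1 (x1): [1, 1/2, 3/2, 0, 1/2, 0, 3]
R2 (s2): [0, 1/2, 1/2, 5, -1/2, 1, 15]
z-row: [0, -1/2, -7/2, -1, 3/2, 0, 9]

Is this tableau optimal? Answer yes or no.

no

The z-row has a negative entry -7/2 in column x3, so it is not optimal.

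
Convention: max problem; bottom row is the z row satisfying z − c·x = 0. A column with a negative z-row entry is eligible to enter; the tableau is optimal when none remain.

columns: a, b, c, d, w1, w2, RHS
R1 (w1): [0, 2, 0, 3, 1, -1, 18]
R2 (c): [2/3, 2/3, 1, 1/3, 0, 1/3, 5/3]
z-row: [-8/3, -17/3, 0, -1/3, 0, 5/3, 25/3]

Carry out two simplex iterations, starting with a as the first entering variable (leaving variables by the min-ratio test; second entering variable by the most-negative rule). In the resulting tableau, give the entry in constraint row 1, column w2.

-2

Ratio test on column a — row 1: entry 0 ≤ 0; row 2: (5/3)/(2/3) = 5/2. Minimum is 5/2 at row 2 (c leaves); pivot element 2/3.
Divide row 2 by 2/3; eliminate column a from the other rows.
Second iteration: most negative z-row entry is -3 in column b, so b enters.
Ratio test on column b — row 1: 18/2 = 9; row 2: (5/2)/1 = 5/2. Minimum is 5/2 at row 2 (a leaves); pivot element 1.
Divide row 2 by 1; eliminate column b from the other rows.
After both pivots, the entry at constraint row 1, column w2 is -2.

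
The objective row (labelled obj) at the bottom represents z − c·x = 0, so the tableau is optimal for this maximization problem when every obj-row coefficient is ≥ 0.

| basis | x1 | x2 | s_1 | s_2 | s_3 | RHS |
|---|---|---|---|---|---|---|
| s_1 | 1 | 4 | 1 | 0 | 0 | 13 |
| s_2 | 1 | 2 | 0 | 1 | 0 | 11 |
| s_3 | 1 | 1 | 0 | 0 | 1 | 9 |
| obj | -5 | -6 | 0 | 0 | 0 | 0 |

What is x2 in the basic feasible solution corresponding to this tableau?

x2 is not in the basis, so in the current basic feasible solution x2 = 0.

0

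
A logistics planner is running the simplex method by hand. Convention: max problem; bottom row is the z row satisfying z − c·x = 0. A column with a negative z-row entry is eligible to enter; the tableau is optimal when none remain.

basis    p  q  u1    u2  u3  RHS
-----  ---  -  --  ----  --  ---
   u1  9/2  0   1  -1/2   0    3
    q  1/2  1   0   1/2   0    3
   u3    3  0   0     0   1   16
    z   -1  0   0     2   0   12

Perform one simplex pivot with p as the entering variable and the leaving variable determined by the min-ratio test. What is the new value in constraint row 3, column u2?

Ratio test on column p — row 1: 3/(9/2) = 2/3; row 2: 3/(1/2) = 6; row 3: 16/3 = 16/3. Minimum is 2/3 at row 1 (u1 leaves); pivot element 9/2.
Divide row 1 by 9/2; eliminate column p from the other rows.
Row 3 update in column u2: 0 − 3·(-1/9) = 1/3.

1/3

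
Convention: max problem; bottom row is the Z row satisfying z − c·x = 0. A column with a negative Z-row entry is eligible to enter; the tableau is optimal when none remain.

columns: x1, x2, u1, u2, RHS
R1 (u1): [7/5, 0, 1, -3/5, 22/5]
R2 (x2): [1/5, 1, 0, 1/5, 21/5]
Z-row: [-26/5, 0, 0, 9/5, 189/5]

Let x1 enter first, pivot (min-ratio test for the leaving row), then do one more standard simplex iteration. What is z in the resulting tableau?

119/2

Ratio test on column x1 — row 1: (22/5)/(7/5) = 22/7; row 2: (21/5)/(1/5) = 21. Minimum is 22/7 at row 1 (u1 leaves); pivot element 7/5.
Pivot on row 1; the Z-row RHS becomes 189/5 − (-26/5)·(22/7) = 379/7.
Next entering variable (most negative Z-row entry -3/7): u2.
Ratio test on column u2 — row 1: entry -3/7 ≤ 0; row 2: (25/7)/(2/7) = 25/2. Minimum is 25/2 at row 2 (x2 leaves); pivot element 2/7.
After the second pivot the Z-row RHS is 379/7 − (-3/7)·(25/2) = 119/2.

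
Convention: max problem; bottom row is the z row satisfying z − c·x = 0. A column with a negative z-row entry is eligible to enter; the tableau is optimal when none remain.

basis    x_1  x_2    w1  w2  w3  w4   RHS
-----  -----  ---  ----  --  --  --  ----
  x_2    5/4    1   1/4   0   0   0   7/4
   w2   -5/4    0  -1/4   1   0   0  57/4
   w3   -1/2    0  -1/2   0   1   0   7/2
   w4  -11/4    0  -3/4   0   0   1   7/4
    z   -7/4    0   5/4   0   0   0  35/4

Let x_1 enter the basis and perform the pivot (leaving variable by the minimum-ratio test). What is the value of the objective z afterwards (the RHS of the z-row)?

56/5

Ratio test on column x_1 — row 1: (7/4)/(5/4) = 7/5; row 2: entry -5/4 ≤ 0; row 3: entry -1/2 ≤ 0; row 4: entry -11/4 ≤ 0. Minimum is 7/5 at row 1 (x_2 leaves); pivot element 5/4.
Pivot on row 1; the z-row RHS becomes 35/4 − (-7/4)·(7/5) = 56/5.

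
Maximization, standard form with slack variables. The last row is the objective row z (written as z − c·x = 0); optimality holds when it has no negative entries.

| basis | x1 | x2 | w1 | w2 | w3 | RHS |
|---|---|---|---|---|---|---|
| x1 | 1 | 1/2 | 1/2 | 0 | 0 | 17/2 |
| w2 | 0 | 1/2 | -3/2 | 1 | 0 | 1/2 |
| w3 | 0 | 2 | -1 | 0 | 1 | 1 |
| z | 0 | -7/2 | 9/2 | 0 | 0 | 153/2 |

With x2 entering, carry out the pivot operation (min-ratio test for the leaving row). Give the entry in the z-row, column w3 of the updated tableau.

7/4

Ratio test on column x2 — row 1: (17/2)/(1/2) = 17; row 2: (1/2)/(1/2) = 1; row 3: 1/2 = 1/2. Minimum is 1/2 at row 3 (w3 leaves); pivot element 2.
Divide row 3 by 2; eliminate column x2 from the other rows.
z-row update in column w3: 0 − (-7/2)·(1/2) = 7/4.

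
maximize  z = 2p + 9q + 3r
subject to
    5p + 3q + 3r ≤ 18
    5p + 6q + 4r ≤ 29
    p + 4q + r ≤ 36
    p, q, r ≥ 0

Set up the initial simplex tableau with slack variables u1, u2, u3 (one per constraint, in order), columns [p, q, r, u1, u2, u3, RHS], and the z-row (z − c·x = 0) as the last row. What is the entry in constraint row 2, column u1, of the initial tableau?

Slack u1 belongs to constraint 1; its column is the unit vector e_1, so the entry in row 2 is 0.

0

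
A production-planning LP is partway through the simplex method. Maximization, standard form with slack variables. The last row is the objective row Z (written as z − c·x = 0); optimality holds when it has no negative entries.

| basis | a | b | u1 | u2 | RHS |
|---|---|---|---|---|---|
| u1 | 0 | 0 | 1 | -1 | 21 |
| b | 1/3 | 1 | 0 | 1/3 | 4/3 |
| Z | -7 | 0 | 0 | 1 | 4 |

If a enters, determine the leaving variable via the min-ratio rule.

b

Column a entries and ratios — u1: 0 ≤ 0, skip; b: (4/3)/(1/3) = 4.
Smallest ratio is 4 in the row of b, so b leaves.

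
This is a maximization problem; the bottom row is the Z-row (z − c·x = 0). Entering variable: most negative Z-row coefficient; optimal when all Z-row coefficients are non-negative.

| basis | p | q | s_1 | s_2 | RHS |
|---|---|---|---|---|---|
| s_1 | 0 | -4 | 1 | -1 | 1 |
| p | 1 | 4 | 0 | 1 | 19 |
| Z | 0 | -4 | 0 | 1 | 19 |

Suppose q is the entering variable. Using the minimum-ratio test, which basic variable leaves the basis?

p

Column q entries and ratios — s_1: -4 ≤ 0, skip; p: 19/4 = 19/4.
Smallest ratio is 19/4 in the row of p, so p leaves.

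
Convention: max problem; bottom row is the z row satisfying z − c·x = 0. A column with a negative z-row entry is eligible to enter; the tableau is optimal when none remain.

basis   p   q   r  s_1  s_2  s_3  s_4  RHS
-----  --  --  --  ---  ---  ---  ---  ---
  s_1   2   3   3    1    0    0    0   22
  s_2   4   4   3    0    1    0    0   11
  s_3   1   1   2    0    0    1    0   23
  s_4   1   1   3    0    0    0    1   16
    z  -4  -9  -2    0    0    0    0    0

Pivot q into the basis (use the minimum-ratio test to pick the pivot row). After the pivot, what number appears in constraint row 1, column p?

Ratio test on column q — row 1: 22/3 = 22/3; row 2: 11/4 = 11/4; row 3: 23/1 = 23; row 4: 16/1 = 16. Minimum is 11/4 at row 2 (s_2 leaves); pivot element 4.
Divide row 2 by 4; eliminate column q from the other rows.
Row 1 update in column p: 2 − 3·1 = -1.

-1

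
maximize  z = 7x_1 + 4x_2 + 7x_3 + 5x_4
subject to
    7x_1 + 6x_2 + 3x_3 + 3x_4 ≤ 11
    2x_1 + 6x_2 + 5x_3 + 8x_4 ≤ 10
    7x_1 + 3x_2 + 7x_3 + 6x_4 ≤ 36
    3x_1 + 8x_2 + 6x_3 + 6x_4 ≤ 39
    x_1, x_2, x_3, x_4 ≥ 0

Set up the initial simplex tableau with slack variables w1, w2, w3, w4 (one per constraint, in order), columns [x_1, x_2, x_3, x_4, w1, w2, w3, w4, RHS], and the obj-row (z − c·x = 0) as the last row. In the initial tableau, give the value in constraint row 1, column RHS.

11

The RHS of constraint 1 is b_1 = 11.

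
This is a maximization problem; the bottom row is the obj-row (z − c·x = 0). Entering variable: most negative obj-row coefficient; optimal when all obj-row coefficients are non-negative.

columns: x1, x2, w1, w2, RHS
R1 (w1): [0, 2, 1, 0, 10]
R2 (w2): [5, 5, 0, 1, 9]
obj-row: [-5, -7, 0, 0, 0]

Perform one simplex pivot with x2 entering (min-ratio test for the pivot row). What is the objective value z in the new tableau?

63/5

Ratio test on column x2 — row 1: 10/2 = 5; row 2: 9/5 = 9/5. Minimum is 9/5 at row 2 (w2 leaves); pivot element 5.
Pivot on row 2; the obj-row RHS becomes 0 − (-7)·(9/5) = 63/5.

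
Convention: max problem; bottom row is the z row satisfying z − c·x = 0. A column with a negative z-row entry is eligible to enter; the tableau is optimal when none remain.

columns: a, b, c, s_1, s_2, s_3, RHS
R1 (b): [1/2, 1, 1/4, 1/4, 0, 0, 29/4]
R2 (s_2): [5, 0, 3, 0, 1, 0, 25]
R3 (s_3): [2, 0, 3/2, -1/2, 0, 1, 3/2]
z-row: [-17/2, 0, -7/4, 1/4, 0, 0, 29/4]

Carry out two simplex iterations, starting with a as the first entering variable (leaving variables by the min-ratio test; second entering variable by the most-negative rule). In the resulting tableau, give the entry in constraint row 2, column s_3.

Ratio test on column a — row 1: (29/4)/(1/2) = 29/2; row 2: 25/5 = 5; row 3: (3/2)/2 = 3/4. Minimum is 3/4 at row 3 (s_3 leaves); pivot element 2.
Divide row 3 by 2; eliminate column a from the other rows.
Second iteration: most negative z-row entry is -15/8 in column s_1, so s_1 enters.
Ratio test on column s_1 — row 1: (55/8)/(3/8) = 55/3; row 2: (85/4)/(5/4) = 17; row 3: entry -1/4 ≤ 0. Minimum is 17 at row 2 (s_2 leaves); pivot element 5/4.
Divide row 2 by 5/4; eliminate column s_1 from the other rows.
After both pivots, the entry at constraint row 2, column s_3 is -2.

-2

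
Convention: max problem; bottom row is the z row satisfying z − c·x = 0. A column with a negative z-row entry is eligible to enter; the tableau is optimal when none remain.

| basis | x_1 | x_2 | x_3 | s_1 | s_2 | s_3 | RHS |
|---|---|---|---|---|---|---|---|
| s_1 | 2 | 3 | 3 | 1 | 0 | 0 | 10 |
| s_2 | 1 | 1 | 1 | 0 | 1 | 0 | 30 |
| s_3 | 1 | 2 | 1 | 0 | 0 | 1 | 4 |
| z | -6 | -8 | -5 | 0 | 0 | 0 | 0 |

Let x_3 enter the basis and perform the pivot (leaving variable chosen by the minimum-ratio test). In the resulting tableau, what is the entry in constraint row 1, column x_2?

Ratio test on column x_3 — row 1: 10/3 = 10/3; row 2: 30/1 = 30; row 3: 4/1 = 4. Minimum is 10/3 at row 1 (s_1 leaves); pivot element 3.
Divide row 1 by 3; eliminate column x_3 from the other rows.
In the new row 1, the x_2 entry is the old entry divided by the pivot: 3/3 = 1.

1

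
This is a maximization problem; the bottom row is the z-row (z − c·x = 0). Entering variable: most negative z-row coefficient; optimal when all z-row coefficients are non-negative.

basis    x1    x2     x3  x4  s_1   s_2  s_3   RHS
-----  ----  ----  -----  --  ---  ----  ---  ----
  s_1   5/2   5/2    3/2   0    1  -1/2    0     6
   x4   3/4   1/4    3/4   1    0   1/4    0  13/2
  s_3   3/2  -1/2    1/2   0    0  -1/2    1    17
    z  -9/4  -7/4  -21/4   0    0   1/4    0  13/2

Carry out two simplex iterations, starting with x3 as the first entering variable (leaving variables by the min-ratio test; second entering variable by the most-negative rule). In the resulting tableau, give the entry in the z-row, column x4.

Ratio test on column x3 — row 1: 6/(3/2) = 4; row 2: (13/2)/(3/4) = 26/3; row 3: 17/(1/2) = 34. Minimum is 4 at row 1 (s_1 leaves); pivot element 3/2.
Divide row 1 by 3/2; eliminate column x3 from the other rows.
Second iteration: most negative z-row entry is -3/2 in column s_2, so s_2 enters.
Ratio test on column s_2 — row 1: entry -1/3 ≤ 0; row 2: (7/2)/(1/2) = 7; row 3: entry -1/3 ≤ 0. Minimum is 7 at row 2 (x4 leaves); pivot element 1/2.
Divide row 2 by 1/2; eliminate column s_2 from the other rows.
After both pivots, the entry at the z-row, column x4 is 3.

3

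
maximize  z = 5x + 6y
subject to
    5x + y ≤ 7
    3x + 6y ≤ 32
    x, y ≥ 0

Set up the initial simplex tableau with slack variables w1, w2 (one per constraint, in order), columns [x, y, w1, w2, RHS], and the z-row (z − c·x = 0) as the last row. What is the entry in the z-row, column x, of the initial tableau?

The z-row carries the negated objective coefficients: the x entry is -5.

-5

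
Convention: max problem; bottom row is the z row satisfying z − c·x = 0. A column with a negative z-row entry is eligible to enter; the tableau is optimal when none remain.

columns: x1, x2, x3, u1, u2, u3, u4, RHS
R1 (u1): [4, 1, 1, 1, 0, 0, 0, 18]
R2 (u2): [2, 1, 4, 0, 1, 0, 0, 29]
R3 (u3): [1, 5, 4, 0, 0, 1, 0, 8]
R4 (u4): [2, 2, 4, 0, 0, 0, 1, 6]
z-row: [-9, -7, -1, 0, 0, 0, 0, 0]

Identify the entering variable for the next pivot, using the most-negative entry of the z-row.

x1

Negative z-row entries: x1: -9, x2: -7, x3: -1.
The most negative is -9 in column x1, so x1 enters.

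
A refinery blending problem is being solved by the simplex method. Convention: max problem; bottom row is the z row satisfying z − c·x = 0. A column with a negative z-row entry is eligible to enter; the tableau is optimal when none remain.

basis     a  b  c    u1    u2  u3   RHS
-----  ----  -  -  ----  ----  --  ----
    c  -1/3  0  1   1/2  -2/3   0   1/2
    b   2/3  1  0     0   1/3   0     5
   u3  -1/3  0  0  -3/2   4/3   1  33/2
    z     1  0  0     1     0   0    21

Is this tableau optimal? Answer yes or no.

yes

Every z-row coefficient is ≥ 0, so the tableau is optimal.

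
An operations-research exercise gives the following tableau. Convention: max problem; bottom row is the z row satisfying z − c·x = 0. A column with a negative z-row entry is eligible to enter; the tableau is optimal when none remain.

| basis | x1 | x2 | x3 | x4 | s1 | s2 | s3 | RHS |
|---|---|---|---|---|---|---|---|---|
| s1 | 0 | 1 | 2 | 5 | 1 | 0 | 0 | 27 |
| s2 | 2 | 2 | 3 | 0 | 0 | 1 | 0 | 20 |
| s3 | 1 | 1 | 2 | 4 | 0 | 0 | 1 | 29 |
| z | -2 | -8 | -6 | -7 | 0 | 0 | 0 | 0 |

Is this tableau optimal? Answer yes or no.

The z-row has a negative entry -8 in column x2, so it is not optimal.

no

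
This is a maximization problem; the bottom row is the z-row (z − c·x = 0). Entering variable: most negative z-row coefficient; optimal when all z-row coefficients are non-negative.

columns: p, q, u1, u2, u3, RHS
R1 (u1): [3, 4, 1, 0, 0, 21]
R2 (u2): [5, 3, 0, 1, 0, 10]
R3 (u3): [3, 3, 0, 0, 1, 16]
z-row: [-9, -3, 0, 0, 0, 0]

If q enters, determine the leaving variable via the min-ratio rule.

Column q entries and ratios — u1: 21/4 = 21/4; u2: 10/3 = 10/3; u3: 16/3 = 16/3.
Smallest ratio is 10/3 in the row of u2, so u2 leaves.

u2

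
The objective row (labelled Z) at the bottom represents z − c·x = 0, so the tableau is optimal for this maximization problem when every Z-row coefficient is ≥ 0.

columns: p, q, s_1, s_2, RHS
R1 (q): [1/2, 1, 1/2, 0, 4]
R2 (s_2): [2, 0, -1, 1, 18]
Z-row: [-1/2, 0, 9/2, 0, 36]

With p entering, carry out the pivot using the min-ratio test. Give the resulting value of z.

40

Ratio test on column p — row 1: 4/(1/2) = 8; row 2: 18/2 = 9. Minimum is 8 at row 1 (q leaves); pivot element 1/2.
Pivot on row 1; the Z-row RHS becomes 36 − (-1/2)·8 = 40.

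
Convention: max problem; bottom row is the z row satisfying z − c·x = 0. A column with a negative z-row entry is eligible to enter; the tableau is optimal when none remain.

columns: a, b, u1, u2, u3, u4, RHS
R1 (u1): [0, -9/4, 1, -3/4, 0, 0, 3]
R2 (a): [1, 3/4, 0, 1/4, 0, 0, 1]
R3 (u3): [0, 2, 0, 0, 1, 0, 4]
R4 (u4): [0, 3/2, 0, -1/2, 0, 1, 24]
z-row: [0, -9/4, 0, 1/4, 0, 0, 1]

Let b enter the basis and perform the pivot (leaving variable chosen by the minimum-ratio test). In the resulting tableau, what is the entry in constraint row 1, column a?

Ratio test on column b — row 1: entry -9/4 ≤ 0; row 2: 1/(3/4) = 4/3; row 3: 4/2 = 2; row 4: 24/(3/2) = 16. Minimum is 4/3 at row 2 (a leaves); pivot element 3/4.
Divide row 2 by 3/4; eliminate column b from the other rows.
Row 1 update in column a: 0 − (-9/4)·(4/3) = 3.

3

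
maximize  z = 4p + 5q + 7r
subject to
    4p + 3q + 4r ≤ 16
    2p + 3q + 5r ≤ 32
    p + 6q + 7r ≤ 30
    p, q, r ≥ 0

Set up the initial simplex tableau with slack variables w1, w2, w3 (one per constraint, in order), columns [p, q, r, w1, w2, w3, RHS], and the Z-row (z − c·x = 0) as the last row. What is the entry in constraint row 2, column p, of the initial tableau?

Constraint 2 has coefficient 2 on p.

2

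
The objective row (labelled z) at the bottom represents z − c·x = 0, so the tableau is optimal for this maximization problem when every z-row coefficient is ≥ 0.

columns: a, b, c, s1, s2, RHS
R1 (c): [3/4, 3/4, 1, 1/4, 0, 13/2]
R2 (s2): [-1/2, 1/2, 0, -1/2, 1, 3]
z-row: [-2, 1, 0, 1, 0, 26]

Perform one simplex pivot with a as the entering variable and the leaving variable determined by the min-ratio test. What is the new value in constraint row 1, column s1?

Ratio test on column a — row 1: (13/2)/(3/4) = 26/3; row 2: entry -1/2 ≤ 0. Minimum is 26/3 at row 1 (c leaves); pivot element 3/4.
Divide row 1 by 3/4; eliminate column a from the other rows.
In the new row 1, the s1 entry is the old entry divided by the pivot: (1/4)/(3/4) = 1/3.

1/3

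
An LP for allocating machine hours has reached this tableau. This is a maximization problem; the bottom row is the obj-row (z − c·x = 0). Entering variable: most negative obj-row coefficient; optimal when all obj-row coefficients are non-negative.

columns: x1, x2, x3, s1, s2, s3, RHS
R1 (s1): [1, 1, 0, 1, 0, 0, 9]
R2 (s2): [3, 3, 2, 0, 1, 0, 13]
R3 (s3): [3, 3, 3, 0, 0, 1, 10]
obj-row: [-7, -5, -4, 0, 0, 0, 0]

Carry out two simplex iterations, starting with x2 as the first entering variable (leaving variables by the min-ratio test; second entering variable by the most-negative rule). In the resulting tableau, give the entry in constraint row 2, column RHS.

3

Ratio test on column x2 — row 1: 9/1 = 9; row 2: 13/3 = 13/3; row 3: 10/3 = 10/3. Minimum is 10/3 at row 3 (s3 leaves); pivot element 3.
Divide row 3 by 3; eliminate column x2 from the other rows.
Second iteration: most negative obj-row entry is -2 in column x1, so x1 enters.
Ratio test on column x1 — row 1: entry 0 ≤ 0; row 2: entry 0 ≤ 0; row 3: (10/3)/1 = 10/3. Minimum is 10/3 at row 3 (x2 leaves); pivot element 1.
Divide row 3 by 1; eliminate column x1 from the other rows.
After both pivots, the entry at constraint row 2, column RHS is 3.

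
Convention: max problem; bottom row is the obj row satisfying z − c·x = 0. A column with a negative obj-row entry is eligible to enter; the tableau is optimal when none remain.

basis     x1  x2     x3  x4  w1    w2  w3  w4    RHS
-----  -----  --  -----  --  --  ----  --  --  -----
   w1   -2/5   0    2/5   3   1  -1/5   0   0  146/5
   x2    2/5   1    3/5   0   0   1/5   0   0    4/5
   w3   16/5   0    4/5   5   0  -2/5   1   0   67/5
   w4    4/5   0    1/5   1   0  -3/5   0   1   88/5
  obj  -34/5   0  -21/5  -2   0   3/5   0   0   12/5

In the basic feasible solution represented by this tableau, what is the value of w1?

w1 is basic (row 1); its value is the RHS of that row, 146/5.

146/5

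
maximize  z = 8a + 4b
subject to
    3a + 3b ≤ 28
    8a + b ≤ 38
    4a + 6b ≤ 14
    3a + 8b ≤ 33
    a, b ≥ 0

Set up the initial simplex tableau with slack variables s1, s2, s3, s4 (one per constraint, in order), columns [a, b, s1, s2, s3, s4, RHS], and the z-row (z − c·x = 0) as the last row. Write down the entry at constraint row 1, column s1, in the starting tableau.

Slack s1 belongs to constraint 1; its column is the unit vector e_1, so the entry in row 1 is 1.

1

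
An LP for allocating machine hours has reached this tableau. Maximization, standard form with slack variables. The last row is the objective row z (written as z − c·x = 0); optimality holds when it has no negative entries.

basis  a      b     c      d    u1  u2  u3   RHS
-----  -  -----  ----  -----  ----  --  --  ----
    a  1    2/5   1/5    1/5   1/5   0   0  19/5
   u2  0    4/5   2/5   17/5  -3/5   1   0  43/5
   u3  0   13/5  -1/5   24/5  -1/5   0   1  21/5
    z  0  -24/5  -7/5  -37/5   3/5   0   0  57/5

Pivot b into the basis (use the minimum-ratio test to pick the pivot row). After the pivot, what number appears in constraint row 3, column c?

-1/13

Ratio test on column b — row 1: (19/5)/(2/5) = 19/2; row 2: (43/5)/(4/5) = 43/4; row 3: (21/5)/(13/5) = 21/13. Minimum is 21/13 at row 3 (u3 leaves); pivot element 13/5.
Divide row 3 by 13/5; eliminate column b from the other rows.
In the new row 3, the c entry is the old entry divided by the pivot: (-1/5)/(13/5) = -1/13.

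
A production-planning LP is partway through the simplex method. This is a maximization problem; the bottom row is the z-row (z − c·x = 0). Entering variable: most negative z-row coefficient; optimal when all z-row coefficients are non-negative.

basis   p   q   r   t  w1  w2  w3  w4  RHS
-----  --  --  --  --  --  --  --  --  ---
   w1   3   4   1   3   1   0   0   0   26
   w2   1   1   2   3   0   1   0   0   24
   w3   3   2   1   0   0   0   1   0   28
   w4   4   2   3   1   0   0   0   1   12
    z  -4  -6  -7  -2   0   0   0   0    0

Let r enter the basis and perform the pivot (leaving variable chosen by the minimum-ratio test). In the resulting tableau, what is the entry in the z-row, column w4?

7/3

Ratio test on column r — row 1: 26/1 = 26; row 2: 24/2 = 12; row 3: 28/1 = 28; row 4: 12/3 = 4. Minimum is 4 at row 4 (w4 leaves); pivot element 3.
Divide row 4 by 3; eliminate column r from the other rows.
z-row update in column w4: 0 − (-7)·(1/3) = 7/3.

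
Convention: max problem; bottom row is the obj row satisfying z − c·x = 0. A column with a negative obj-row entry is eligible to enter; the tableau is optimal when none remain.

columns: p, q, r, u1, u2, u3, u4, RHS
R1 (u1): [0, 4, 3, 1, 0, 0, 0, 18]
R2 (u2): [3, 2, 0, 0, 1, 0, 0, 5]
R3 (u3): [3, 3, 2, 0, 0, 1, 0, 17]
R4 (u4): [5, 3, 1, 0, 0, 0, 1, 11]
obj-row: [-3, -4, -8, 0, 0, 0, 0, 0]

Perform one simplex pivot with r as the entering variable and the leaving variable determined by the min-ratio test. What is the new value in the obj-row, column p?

-3

Ratio test on column r — row 1: 18/3 = 6; row 2: entry 0 ≤ 0; row 3: 17/2 = 17/2; row 4: 11/1 = 11. Minimum is 6 at row 1 (u1 leaves); pivot element 3.
Divide row 1 by 3; eliminate column r from the other rows.
obj-row update in column p: -3 − (-8)·0 = -3.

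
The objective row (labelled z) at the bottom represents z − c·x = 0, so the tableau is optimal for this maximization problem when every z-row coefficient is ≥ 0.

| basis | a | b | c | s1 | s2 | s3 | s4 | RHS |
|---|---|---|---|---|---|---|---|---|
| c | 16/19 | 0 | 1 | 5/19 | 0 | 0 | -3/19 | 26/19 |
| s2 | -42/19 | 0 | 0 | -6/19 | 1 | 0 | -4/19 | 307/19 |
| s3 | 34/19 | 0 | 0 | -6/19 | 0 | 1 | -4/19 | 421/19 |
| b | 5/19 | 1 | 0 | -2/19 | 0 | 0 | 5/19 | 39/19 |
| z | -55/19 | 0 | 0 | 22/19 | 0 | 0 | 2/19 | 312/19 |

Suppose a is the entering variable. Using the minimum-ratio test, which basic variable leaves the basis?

Column a entries and ratios — c: (26/19)/(16/19) = 13/8; s2: -42/19 ≤ 0, skip; s3: (421/19)/(34/19) = 421/34; b: (39/19)/(5/19) = 39/5.
Smallest ratio is 13/8 in the row of c, so c leaves.

c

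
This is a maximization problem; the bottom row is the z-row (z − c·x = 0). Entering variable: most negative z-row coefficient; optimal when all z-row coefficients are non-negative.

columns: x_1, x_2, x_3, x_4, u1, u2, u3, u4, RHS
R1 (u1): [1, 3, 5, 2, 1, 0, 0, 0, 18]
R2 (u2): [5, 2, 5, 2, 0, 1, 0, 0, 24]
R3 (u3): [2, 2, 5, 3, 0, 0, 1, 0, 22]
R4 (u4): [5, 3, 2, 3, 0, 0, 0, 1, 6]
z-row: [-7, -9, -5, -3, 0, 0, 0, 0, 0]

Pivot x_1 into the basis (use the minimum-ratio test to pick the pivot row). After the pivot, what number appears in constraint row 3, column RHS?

Ratio test on column x_1 — row 1: 18/1 = 18; row 2: 24/5 = 24/5; row 3: 22/2 = 11; row 4: 6/5 = 6/5. Minimum is 6/5 at row 4 (u4 leaves); pivot element 5.
Divide row 4 by 5; eliminate column x_1 from the other rows.
Row 3 update in column RHS: 22 − 2·(6/5) = 98/5.

98/5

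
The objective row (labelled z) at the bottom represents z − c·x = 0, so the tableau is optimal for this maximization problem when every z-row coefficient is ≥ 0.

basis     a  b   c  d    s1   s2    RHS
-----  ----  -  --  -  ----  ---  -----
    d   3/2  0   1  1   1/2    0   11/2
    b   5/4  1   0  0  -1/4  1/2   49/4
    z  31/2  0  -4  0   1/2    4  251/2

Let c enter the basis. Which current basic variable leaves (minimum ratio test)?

d

Column c entries and ratios — d: (11/2)/1 = 11/2; b: 0 ≤ 0, skip.
Smallest ratio is 11/2 in the row of d, so d leaves.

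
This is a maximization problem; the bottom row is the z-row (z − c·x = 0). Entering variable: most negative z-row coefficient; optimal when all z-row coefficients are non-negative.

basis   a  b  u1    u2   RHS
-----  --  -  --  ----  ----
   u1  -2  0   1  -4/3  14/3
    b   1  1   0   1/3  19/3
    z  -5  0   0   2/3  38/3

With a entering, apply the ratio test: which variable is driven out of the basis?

Column a entries and ratios — u1: -2 ≤ 0, skip; b: (19/3)/1 = 19/3.
Smallest ratio is 19/3 in the row of b, so b leaves.

b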